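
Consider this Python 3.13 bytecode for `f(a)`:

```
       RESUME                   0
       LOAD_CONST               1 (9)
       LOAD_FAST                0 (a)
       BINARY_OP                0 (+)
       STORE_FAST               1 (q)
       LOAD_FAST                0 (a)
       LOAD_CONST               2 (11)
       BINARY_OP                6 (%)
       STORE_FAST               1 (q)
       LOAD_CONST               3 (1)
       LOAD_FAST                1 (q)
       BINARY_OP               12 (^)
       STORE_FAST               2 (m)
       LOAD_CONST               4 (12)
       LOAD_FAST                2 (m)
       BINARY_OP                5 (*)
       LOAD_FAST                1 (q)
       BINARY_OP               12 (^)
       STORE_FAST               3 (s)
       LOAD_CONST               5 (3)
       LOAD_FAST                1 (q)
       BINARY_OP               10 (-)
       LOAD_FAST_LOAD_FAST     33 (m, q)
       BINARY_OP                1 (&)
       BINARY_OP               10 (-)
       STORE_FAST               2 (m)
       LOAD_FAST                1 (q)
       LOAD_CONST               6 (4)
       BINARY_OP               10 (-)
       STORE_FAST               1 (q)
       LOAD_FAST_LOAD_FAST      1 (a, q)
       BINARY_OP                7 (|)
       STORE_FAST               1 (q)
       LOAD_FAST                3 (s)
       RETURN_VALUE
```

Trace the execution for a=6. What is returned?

LOAD_CONST → push 9. Stack: [9]
LOAD_FAST a → push 6. Stack: [9, 6]
BINARY_OP + → 9 + 6 = 15. Stack: [15]
STORE_FAST q → q=15. Stack: []
LOAD_FAST a → push 6. Stack: [6]
LOAD_CONST → push 11. Stack: [6, 11]
BINARY_OP % → 6 % 11 = 6. Stack: [6]
STORE_FAST q → q=6. Stack: []
LOAD_CONST → push 1. Stack: [1]
LOAD_FAST q → push 6. Stack: [1, 6]
BINARY_OP ^ → 1 ^ 6 = 7. Stack: [7]
STORE_FAST m → m=7. Stack: []
LOAD_CONST → push 12. Stack: [12]
LOAD_FAST m → push 7. Stack: [12, 7]
BINARY_OP * → 12 * 7 = 84. Stack: [84]
LOAD_FAST q → push 6. Stack: [84, 6]
BINARY_OP ^ → 84 ^ 6 = 82. Stack: [82]
STORE_FAST s → s=82. Stack: []
LOAD_CONST → push 3. Stack: [3]
LOAD_FAST q → push 6. Stack: [3, 6]
BINARY_OP - → 3 - 6 = -3. Stack: [-3]
LOAD_FAST_LOAD_FAST m,q → push 7,6. Stack: [-3, 7, 6]
BINARY_OP & → 7 & 6 = 6. Stack: [-3, 6]
BINARY_OP - → -3 - 6 = -9. Stack: [-9]
STORE_FAST m → m=-9. Stack: []
LOAD_FAST q → push 6. Stack: [6]
LOAD_CONST → push 4. Stack: [6, 4]
BINARY_OP - → 6 - 4 = 2. Stack: [2]
STORE_FAST q → q=2. Stack: []
LOAD_FAST_LOAD_FAST a,q → push 6,2. Stack: [6, 2]
BINARY_OP | → 6 | 2 = 6. Stack: [6]
STORE_FAST q → q=6. Stack: []
LOAD_FAST s → push 82. Stack: [82]
RETURN_VALUE → return 82.

82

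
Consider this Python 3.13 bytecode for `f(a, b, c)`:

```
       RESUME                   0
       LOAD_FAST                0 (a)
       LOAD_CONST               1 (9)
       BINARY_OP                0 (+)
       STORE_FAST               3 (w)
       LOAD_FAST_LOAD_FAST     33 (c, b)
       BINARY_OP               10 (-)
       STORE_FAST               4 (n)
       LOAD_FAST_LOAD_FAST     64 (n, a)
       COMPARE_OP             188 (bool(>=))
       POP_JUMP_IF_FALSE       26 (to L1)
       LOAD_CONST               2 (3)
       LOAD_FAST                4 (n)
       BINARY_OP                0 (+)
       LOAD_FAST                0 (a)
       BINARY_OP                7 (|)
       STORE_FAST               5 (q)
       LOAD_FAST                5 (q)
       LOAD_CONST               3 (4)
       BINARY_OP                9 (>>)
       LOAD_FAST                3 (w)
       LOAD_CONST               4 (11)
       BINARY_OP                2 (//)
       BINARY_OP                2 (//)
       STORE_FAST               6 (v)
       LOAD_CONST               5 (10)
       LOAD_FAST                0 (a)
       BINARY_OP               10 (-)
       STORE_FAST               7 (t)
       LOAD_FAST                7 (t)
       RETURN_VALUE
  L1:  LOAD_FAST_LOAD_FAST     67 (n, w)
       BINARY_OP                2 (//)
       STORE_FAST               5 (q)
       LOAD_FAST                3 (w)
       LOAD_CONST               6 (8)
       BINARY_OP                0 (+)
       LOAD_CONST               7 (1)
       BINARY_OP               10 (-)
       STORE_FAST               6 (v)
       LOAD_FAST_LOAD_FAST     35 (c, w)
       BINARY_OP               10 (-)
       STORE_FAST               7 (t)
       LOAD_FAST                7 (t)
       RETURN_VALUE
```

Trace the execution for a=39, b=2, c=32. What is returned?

LOAD_FAST a → push 39. Stack: [39]
LOAD_CONST → push 9. Stack: [39, 9]
BINARY_OP + → 39 + 9 = 48. Stack: [48]
STORE_FAST w → w=48. Stack: []
LOAD_FAST_LOAD_FAST c,b → push 32,2. Stack: [32, 2]
BINARY_OP - → 32 - 2 = 30. Stack: [30]
STORE_FAST n → n=30. Stack: []
LOAD_FAST_LOAD_FAST n,a → push 30,39. Stack: [30, 39]
COMPARE_OP bool(>=) → 30 vs 39 = False. Stack: [False]
POP_JUMP_IF_FALSE → pop False; jump. Stack: []
LOAD_FAST_LOAD_FAST n,w → push 30,48. Stack: [30, 48]
BINARY_OP // → 30 // 48 = 0. Stack: [0]
STORE_FAST q → q=0. Stack: []
LOAD_FAST w → push 48. Stack: [48]
LOAD_CONST → push 8. Stack: [48, 8]
BINARY_OP + → 48 + 8 = 56. Stack: [56]
LOAD_CONST → push 1. Stack: [56, 1]
BINARY_OP - → 56 - 1 = 55. Stack: [55]
STORE_FAST v → v=55. Stack: []
LOAD_FAST_LOAD_FAST c,w → push 32,48. Stack: [32, 48]
BINARY_OP - → 32 - 48 = -16. Stack: [-16]
STORE_FAST t → t=-16. Stack: []
LOAD_FAST t → push -16. Stack: [-16]
RETURN_VALUE → return -16.

-16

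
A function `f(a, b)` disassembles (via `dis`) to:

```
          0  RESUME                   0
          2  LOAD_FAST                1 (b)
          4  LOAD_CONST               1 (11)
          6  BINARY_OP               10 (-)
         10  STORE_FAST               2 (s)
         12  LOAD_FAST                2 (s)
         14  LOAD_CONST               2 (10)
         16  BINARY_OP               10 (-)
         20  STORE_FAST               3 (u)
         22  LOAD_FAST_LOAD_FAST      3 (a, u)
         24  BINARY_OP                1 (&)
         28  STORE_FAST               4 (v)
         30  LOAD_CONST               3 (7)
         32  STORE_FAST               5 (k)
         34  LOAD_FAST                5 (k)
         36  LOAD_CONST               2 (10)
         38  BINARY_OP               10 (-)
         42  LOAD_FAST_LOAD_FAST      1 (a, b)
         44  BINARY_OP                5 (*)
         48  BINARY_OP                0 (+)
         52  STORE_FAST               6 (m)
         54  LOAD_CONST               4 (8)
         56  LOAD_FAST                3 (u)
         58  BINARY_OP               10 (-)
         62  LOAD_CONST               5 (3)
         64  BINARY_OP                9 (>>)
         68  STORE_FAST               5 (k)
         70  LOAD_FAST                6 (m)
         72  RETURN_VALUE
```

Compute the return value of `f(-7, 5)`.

-38

LOAD_FAST b → push 5. Stack: [5]
LOAD_CONST → push 11. Stack: [5, 11]
BINARY_OP - → 5 - 11 = -6. Stack: [-6]
STORE_FAST s → s=-6. Stack: []
LOAD_FAST s → push -6. Stack: [-6]
LOAD_CONST → push 10. Stack: [-6, 10]
BINARY_OP - → -6 - 10 = -16. Stack: [-16]
STORE_FAST u → u=-16. Stack: []
LOAD_FAST_LOAD_FAST a,u → push -7,-16. Stack: [-7, -16]
BINARY_OP & → -7 & -16 = -16. Stack: [-16]
STORE_FAST v → v=-16. Stack: []
LOAD_CONST → push 7. Stack: [7]
STORE_FAST k → k=7. Stack: []
LOAD_FAST k → push 7. Stack: [7]
LOAD_CONST → push 10. Stack: [7, 10]
BINARY_OP - → 7 - 10 = -3. Stack: [-3]
LOAD_FAST_LOAD_FAST a,b → push -7,5. Stack: [-3, -7, 5]
BINARY_OP * → -7 * 5 = -35. Stack: [-3, -35]
BINARY_OP + → -3 + -35 = -38. Stack: [-38]
STORE_FAST m → m=-38. Stack: []
LOAD_CONST → push 8. Stack: [8]
LOAD_FAST u → push -16. Stack: [8, -16]
BINARY_OP - → 8 - -16 = 24. Stack: [24]
LOAD_CONST → push 3. Stack: [24, 3]
BINARY_OP >> → 24 >> 3 = 3. Stack: [3]
STORE_FAST k → k=3. Stack: []
LOAD_FAST m → push -38. Stack: [-38]
RETURN_VALUE → return -38.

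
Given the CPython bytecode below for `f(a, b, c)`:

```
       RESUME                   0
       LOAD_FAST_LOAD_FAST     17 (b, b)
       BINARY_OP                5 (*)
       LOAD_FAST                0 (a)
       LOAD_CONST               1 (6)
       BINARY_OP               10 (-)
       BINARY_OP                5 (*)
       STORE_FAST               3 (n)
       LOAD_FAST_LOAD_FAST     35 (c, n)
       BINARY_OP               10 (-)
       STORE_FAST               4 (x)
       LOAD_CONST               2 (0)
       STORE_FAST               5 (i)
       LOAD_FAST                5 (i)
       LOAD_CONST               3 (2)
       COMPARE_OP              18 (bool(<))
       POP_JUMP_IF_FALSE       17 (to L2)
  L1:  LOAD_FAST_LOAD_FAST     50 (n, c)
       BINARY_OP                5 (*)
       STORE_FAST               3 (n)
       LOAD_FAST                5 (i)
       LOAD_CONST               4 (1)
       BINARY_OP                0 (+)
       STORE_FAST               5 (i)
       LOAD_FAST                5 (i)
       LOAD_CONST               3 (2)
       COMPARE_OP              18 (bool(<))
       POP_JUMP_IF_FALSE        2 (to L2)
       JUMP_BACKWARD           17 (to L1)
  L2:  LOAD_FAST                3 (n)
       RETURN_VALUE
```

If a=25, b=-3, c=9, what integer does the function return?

13851

LOAD_FAST_LOAD_FAST b,b → push -3,-3. Stack: [-3, -3]
BINARY_OP * → -3 * -3 = 9. Stack: [9]
LOAD_FAST a → push 25. Stack: [9, 25]
LOAD_CONST → push 6. Stack: [9, 25, 6]
BINARY_OP - → 25 - 6 = 19. Stack: [9, 19]
BINARY_OP * → 9 * 19 = 171. Stack: [171]
STORE_FAST n → n=171. Stack: []
LOAD_FAST_LOAD_FAST c,n → push 9,171. Stack: [9, 171]
BINARY_OP - → 9 - 171 = -162. Stack: [-162]
STORE_FAST x → x=-162. Stack: []
LOAD_CONST → push 0. Stack: [0]
STORE_FAST i → i=0. Stack: []
LOAD_FAST i → push 0. Stack: [0]
LOAD_CONST → push 2. Stack: [0, 2]
COMPARE_OP bool(<) → 0 vs 2 = True. Stack: [True]
POP_JUMP_IF_FALSE → pop True; no jump. Stack: []
LOAD_FAST_LOAD_FAST n,c → push 171,9. Stack: [171, 9]
BINARY_OP * → 171 * 9 = 1539. Stack: [1539]
STORE_FAST n → n=1539. Stack: []
LOAD_FAST i → push 0. Stack: [0]
LOAD_CONST → push 1. Stack: [0, 1]
BINARY_OP + → 0 + 1 = 1. Stack: [1]
STORE_FAST i → i=1. Stack: []
LOAD_FAST i → push 1. Stack: [1]
LOAD_CONST → push 2. Stack: [1, 2]
COMPARE_OP bool(<) → 1 vs 2 = True. Stack: [True]
POP_JUMP_IF_FALSE → pop True; no jump. Stack: []
LOAD_FAST_LOAD_FAST n,c → push 1539,9. Stack: [1539, 9]
BINARY_OP * → 1539 * 9 = 13851. Stack: [13851]
STORE_FAST n → n=13851. Stack: []
LOAD_FAST i → push 1. Stack: [1]
LOAD_CONST → push 1. Stack: [1, 1]
BINARY_OP + → 1 + 1 = 2. Stack: [2]
STORE_FAST i → i=2. Stack: []
LOAD_FAST i → push 2. Stack: [2]
LOAD_CONST → push 2. Stack: [2, 2]
COMPARE_OP bool(<) → 2 vs 2 = False. Stack: [False]
POP_JUMP_IF_FALSE → pop False; jump. Stack: []
LOAD_FAST n → push 13851. Stack: [13851]
RETURN_VALUE → return 13851.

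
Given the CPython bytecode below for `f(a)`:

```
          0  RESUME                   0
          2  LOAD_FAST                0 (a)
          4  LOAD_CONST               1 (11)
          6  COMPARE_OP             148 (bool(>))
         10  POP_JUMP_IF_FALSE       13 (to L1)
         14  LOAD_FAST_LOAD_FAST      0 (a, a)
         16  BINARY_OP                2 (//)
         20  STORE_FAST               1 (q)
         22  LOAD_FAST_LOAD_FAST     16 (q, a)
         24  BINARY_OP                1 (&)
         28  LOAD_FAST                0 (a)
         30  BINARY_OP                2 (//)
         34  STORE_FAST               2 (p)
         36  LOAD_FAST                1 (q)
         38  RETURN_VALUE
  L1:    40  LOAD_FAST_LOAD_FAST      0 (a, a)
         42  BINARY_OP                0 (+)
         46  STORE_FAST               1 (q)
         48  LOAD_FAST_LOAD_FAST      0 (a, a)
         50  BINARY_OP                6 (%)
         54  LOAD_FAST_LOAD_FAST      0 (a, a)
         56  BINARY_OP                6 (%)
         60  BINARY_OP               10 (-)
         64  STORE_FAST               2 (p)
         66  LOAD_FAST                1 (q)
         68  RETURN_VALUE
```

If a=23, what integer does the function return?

LOAD_FAST a → push 23. Stack: [23]
LOAD_CONST → push 11. Stack: [23, 11]
COMPARE_OP bool(>) → 23 vs 11 = True. Stack: [True]
POP_JUMP_IF_FALSE → pop True; no jump. Stack: []
LOAD_FAST_LOAD_FAST a,a → push 23,23. Stack: [23, 23]
BINARY_OP // → 23 // 23 = 1. Stack: [1]
STORE_FAST q → q=1. Stack: []
LOAD_FAST_LOAD_FAST q,a → push 1,23. Stack: [1, 23]
BINARY_OP & → 1 & 23 = 1. Stack: [1]
LOAD_FAST a → push 23. Stack: [1, 23]
BINARY_OP // → 1 // 23 = 0. Stack: [0]
STORE_FAST p → p=0. Stack: []
LOAD_FAST q → push 1. Stack: [1]
RETURN_VALUE → return 1.

1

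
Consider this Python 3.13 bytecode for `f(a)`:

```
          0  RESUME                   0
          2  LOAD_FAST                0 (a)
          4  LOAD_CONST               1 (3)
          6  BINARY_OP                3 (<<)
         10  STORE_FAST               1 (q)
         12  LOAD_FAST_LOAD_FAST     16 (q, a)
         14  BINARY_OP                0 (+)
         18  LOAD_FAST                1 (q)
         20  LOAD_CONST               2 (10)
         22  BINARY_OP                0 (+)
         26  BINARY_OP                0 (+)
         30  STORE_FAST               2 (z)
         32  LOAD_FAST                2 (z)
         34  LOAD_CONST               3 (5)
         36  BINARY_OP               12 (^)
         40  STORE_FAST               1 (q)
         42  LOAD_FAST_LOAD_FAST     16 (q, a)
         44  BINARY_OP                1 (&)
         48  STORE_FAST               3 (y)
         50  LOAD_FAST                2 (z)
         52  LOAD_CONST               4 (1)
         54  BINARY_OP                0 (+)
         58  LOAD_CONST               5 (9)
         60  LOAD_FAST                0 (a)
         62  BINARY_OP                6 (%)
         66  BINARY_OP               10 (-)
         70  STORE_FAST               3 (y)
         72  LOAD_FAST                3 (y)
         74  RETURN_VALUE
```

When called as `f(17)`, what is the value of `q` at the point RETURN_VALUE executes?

302

LOAD_FAST a → push 17. Stack: [17]
LOAD_CONST → push 3. Stack: [17, 3]
BINARY_OP << → 17 << 3 = 136. Stack: [136]
STORE_FAST q → q=136. Stack: []
LOAD_FAST_LOAD_FAST q,a → push 136,17. Stack: [136, 17]
BINARY_OP + → 136 + 17 = 153. Stack: [153]
LOAD_FAST q → push 136. Stack: [153, 136]
LOAD_CONST → push 10. Stack: [153, 136, 10]
BINARY_OP + → 136 + 10 = 146. Stack: [153, 146]
BINARY_OP + → 153 + 146 = 299. Stack: [299]
STORE_FAST z → z=299. Stack: []
LOAD_FAST z → push 299. Stack: [299]
LOAD_CONST → push 5. Stack: [299, 5]
BINARY_OP ^ → 299 ^ 5 = 302. Stack: [302]
STORE_FAST q → q=302. Stack: []
LOAD_FAST_LOAD_FAST q,a → push 302,17. Stack: [302, 17]
BINARY_OP & → 302 & 17 = 0. Stack: [0]
STORE_FAST y → y=0. Stack: []
LOAD_FAST z → push 299. Stack: [299]
LOAD_CONST → push 1. Stack: [299, 1]
BINARY_OP + → 299 + 1 = 300. Stack: [300]
LOAD_CONST → push 9. Stack: [300, 9]
LOAD_FAST a → push 17. Stack: [300, 9, 17]
BINARY_OP % → 9 % 17 = 9. Stack: [300, 9]
BINARY_OP - → 300 - 9 = 291. Stack: [291]
STORE_FAST y → y=291. Stack: []
LOAD_FAST y → push 291. Stack: [291]
RETURN_VALUE → return 291.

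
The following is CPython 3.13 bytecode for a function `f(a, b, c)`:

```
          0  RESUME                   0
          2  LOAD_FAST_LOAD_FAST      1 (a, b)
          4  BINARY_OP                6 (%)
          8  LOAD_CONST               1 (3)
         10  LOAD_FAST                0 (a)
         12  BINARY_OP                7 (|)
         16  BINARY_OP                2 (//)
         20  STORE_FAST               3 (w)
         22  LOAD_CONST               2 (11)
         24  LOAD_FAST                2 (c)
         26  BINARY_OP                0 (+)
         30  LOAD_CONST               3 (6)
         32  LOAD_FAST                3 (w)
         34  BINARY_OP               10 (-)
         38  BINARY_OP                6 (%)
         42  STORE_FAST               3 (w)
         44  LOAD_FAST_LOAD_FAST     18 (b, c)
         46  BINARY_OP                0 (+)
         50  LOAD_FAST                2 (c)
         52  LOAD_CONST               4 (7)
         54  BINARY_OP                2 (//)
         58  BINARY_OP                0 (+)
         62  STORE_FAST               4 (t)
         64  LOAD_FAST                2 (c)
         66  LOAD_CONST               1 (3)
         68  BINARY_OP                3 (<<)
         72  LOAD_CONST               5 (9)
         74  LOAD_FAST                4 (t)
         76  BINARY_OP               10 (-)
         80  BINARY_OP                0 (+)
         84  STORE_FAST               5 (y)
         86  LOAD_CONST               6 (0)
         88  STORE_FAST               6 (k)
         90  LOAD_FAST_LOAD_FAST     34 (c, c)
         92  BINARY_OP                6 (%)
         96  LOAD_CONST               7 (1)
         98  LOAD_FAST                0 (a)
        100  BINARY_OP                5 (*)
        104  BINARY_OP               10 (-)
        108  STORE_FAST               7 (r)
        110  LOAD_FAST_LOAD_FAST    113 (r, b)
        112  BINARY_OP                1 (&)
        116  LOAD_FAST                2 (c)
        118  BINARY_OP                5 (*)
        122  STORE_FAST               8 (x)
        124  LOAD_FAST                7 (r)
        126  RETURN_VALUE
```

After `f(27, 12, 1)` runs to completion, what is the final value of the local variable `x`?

4

LOAD_FAST_LOAD_FAST a,b → push 27,12. Stack: [27, 12]
BINARY_OP % → 27 % 12 = 3. Stack: [3]
LOAD_CONST → push 3. Stack: [3, 3]
LOAD_FAST a → push 27. Stack: [3, 3, 27]
BINARY_OP | → 3 | 27 = 27. Stack: [3, 27]
BINARY_OP // → 3 // 27 = 0. Stack: [0]
STORE_FAST w → w=0. Stack: []
LOAD_CONST → push 11. Stack: [11]
LOAD_FAST c → push 1. Stack: [11, 1]
BINARY_OP + → 11 + 1 = 12. Stack: [12]
LOAD_CONST → push 6. Stack: [12, 6]
LOAD_FAST w → push 0. Stack: [12, 6, 0]
BINARY_OP - → 6 - 0 = 6. Stack: [12, 6]
BINARY_OP % → 12 % 6 = 0. Stack: [0]
STORE_FAST w → w=0. Stack: []
LOAD_FAST_LOAD_FAST b,c → push 12,1. Stack: [12, 1]
BINARY_OP + → 12 + 1 = 13. Stack: [13]
LOAD_FAST c → push 1. Stack: [13, 1]
LOAD_CONST → push 7. Stack: [13, 1, 7]
BINARY_OP // → 1 // 7 = 0. Stack: [13, 0]
BINARY_OP + → 13 + 0 = 13. Stack: [13]
STORE_FAST t → t=13. Stack: []
LOAD_FAST c → push 1. Stack: [1]
LOAD_CONST → push 3. Stack: [1, 3]
BINARY_OP << → 1 << 3 = 8. Stack: [8]
LOAD_CONST → push 9. Stack: [8, 9]
LOAD_FAST t → push 13. Stack: [8, 9, 13]
BINARY_OP - → 9 - 13 = -4. Stack: [8, -4]
BINARY_OP + → 8 + -4 = 4. Stack: [4]
STORE_FAST y → y=4. Stack: []
LOAD_CONST → push 0. Stack: [0]
STORE_FAST k → k=0. Stack: []
LOAD_FAST_LOAD_FAST c,c → push 1,1. Stack: [1, 1]
BINARY_OP % → 1 % 1 = 0. Stack: [0]
LOAD_CONST → push 1. Stack: [0, 1]
LOAD_FAST a → push 27. Stack: [0, 1, 27]
BINARY_OP * → 1 * 27 = 27. Stack: [0, 27]
BINARY_OP - → 0 - 27 = -27. Stack: [-27]
STORE_FAST r → r=-27. Stack: []
LOAD_FAST_LOAD_FAST r,b → push -27,12. Stack: [-27, 12]
BINARY_OP & → -27 & 12 = 4. Stack: [4]
LOAD_FAST c → push 1. Stack: [4, 1]
BINARY_OP * → 4 * 1 = 4. Stack: [4]
STORE_FAST x → x=4. Stack: []
LOAD_FAST r → push -27. Stack: [-27]
RETURN_VALUE → return -27.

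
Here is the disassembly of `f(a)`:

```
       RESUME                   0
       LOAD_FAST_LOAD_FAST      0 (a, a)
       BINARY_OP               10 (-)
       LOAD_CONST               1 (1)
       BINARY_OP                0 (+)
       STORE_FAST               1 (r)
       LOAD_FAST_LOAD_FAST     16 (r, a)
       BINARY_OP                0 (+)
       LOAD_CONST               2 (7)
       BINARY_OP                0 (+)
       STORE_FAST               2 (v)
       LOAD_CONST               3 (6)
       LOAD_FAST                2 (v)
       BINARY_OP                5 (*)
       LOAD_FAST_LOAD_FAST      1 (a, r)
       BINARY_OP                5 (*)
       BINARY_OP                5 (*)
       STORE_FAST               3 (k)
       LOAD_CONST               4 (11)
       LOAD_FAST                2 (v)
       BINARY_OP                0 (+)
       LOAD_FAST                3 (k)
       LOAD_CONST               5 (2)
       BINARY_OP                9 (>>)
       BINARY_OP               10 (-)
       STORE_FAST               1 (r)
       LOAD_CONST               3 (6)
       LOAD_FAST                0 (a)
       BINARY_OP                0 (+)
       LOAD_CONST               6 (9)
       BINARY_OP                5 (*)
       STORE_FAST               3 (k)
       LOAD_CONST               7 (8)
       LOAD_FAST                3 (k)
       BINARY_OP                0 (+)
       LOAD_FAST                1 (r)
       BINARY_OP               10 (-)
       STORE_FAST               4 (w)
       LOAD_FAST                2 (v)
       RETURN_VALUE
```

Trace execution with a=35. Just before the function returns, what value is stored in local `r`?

-2203

LOAD_FAST_LOAD_FAST a,a → push 35,35. Stack: [35, 35]
BINARY_OP - → 35 - 35 = 0. Stack: [0]
LOAD_CONST → push 1. Stack: [0, 1]
BINARY_OP + → 0 + 1 = 1. Stack: [1]
STORE_FAST r → r=1. Stack: []
LOAD_FAST_LOAD_FAST r,a → push 1,35. Stack: [1, 35]
BINARY_OP + → 1 + 35 = 36. Stack: [36]
LOAD_CONST → push 7. Stack: [36, 7]
BINARY_OP + → 36 + 7 = 43. Stack: [43]
STORE_FAST v → v=43. Stack: []
LOAD_CONST → push 6. Stack: [6]
LOAD_FAST v → push 43. Stack: [6, 43]
BINARY_OP * → 6 * 43 = 258. Stack: [258]
LOAD_FAST_LOAD_FAST a,r → push 35,1. Stack: [258, 35, 1]
BINARY_OP * → 35 * 1 = 35. Stack: [258, 35]
BINARY_OP * → 258 * 35 = 9030. Stack: [9030]
STORE_FAST k → k=9030. Stack: []
LOAD_CONST → push 11. Stack: [11]
LOAD_FAST v → push 43. Stack: [11, 43]
BINARY_OP + → 11 + 43 = 54. Stack: [54]
LOAD_FAST k → push 9030. Stack: [54, 9030]
LOAD_CONST → push 2. Stack: [54, 9030, 2]
BINARY_OP >> → 9030 >> 2 = 2257. Stack: [54, 2257]
BINARY_OP - → 54 - 2257 = -2203. Stack: [-2203]
STORE_FAST r → r=-2203. Stack: []
LOAD_CONST → push 6. Stack: [6]
LOAD_FAST a → push 35. Stack: [6, 35]
BINARY_OP + → 6 + 35 = 41. Stack: [41]
LOAD_CONST → push 9. Stack: [41, 9]
BINARY_OP * → 41 * 9 = 369. Stack: [369]
STORE_FAST k → k=369. Stack: []
LOAD_CONST → push 8. Stack: [8]
LOAD_FAST k → push 369. Stack: [8, 369]
BINARY_OP + → 8 + 369 = 377. Stack: [377]
LOAD_FAST r → push -2203. Stack: [377, -2203]
BINARY_OP - → 377 - -2203 = 2580. Stack: [2580]
STORE_FAST w → w=2580. Stack: []
LOAD_FAST v → push 43. Stack: [43]
RETURN_VALUE → return 43.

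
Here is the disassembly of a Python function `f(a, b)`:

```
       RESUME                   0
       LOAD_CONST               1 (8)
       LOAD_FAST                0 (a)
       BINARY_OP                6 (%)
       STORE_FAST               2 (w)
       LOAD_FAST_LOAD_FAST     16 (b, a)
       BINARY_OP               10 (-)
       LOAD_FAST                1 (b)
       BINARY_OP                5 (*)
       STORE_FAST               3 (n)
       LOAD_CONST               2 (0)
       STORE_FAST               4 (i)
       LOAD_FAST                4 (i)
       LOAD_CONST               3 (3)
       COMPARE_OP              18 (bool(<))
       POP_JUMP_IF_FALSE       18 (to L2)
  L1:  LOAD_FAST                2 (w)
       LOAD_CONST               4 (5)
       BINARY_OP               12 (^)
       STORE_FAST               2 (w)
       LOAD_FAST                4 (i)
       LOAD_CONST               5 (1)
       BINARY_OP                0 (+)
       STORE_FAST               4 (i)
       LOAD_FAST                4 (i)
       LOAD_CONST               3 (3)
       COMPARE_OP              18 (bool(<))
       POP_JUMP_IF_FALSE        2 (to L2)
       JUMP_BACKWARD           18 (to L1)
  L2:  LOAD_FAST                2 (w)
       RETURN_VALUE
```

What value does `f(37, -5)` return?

LOAD_CONST → push 8. Stack: [8]
LOAD_FAST a → push 37. Stack: [8, 37]
BINARY_OP % → 8 % 37 = 8. Stack: [8]
STORE_FAST w → w=8. Stack: []
LOAD_FAST_LOAD_FAST b,a → push -5,37. Stack: [-5, 37]
BINARY_OP - → -5 - 37 = -42. Stack: [-42]
LOAD_FAST b → push -5. Stack: [-42, -5]
BINARY_OP * → -42 * -5 = 210. Stack: [210]
STORE_FAST n → n=210. Stack: []
LOAD_CONST → push 0. Stack: [0]
STORE_FAST i → i=0. Stack: []
LOAD_FAST i → push 0. Stack: [0]
LOAD_CONST → push 3. Stack: [0, 3]
COMPARE_OP bool(<) → 0 vs 3 = True. Stack: [True]
POP_JUMP_IF_FALSE → pop True; no jump. Stack: []
LOAD_FAST w → push 8. Stack: [8]
LOAD_CONST → push 5. Stack: [8, 5]
BINARY_OP ^ → 8 ^ 5 = 13. Stack: [13]
STORE_FAST w → w=13. Stack: []
LOAD_FAST i → push 0. Stack: [0]
LOAD_CONST → push 1. Stack: [0, 1]
BINARY_OP + → 0 + 1 = 1. Stack: [1]
STORE_FAST i → i=1. Stack: []
LOAD_FAST i → push 1. Stack: [1]
LOAD_CONST → push 3. Stack: [1, 3]
COMPARE_OP bool(<) → 1 vs 3 = True. Stack: [True]
POP_JUMP_IF_FALSE → pop True; no jump. Stack: []
LOAD_FAST w → push 13. Stack: [13]
LOAD_CONST → push 5. Stack: [13, 5]
BINARY_OP ^ → 13 ^ 5 = 8. Stack: [8]
STORE_FAST w → w=8. Stack: []
LOAD_FAST i → push 1. Stack: [1]
LOAD_CONST → push 1. Stack: [1, 1]
BINARY_OP + → 1 + 1 = 2. Stack: [2]
STORE_FAST i → i=2. Stack: []
LOAD_FAST i → push 2. Stack: [2]
LOAD_CONST → push 3. Stack: [2, 3]
COMPARE_OP bool(<) → 2 vs 3 = True. Stack: [True]
POP_JUMP_IF_FALSE → pop True; no jump. Stack: []
LOAD_FAST w → push 8. Stack: [8]
LOAD_CONST → push 5. Stack: [8, 5]
BINARY_OP ^ → 8 ^ 5 = 13. Stack: [13]
STORE_FAST w → w=13. Stack: []
LOAD_FAST i → push 2. Stack: [2]
LOAD_CONST → push 1. Stack: [2, 1]
BINARY_OP + → 2 + 1 = 3. Stack: [3]
STORE_FAST i → i=3. Stack: []
LOAD_FAST i → push 3. Stack: [3]
LOAD_CONST → push 3. Stack: [3, 3]
COMPARE_OP bool(<) → 3 vs 3 = False. Stack: [False]
POP_JUMP_IF_FALSE → pop False; jump. Stack: []
LOAD_FAST w → push 13. Stack: [13]
RETURN_VALUE → return 13.

13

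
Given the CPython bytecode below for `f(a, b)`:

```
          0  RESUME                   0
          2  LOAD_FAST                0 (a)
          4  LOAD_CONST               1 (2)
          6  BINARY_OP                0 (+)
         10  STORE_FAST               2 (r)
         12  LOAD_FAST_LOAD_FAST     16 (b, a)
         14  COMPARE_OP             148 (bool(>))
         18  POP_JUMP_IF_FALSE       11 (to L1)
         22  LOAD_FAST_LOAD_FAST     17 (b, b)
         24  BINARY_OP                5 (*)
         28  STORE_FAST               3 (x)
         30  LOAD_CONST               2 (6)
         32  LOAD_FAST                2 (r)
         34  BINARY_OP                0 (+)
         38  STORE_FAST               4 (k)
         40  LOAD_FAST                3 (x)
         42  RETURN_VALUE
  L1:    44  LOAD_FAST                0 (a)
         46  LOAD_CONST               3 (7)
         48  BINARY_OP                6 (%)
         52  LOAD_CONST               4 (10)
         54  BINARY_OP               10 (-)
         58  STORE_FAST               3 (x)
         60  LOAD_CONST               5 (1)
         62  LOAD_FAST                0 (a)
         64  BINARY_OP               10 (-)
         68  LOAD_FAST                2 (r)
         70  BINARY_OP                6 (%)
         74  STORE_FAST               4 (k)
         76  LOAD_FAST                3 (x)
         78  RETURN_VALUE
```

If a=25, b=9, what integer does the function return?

LOAD_FAST a → push 25. Stack: [25]
LOAD_CONST → push 2. Stack: [25, 2]
BINARY_OP + → 25 + 2 = 27. Stack: [27]
STORE_FAST r → r=27. Stack: []
LOAD_FAST_LOAD_FAST b,a → push 9,25. Stack: [9, 25]
COMPARE_OP bool(>) → 9 vs 25 = False. Stack: [False]
POP_JUMP_IF_FALSE → pop False; jump. Stack: []
LOAD_FAST a → push 25. Stack: [25]
LOAD_CONST → push 7. Stack: [25, 7]
BINARY_OP % → 25 % 7 = 4. Stack: [4]
LOAD_CONST → push 10. Stack: [4, 10]
BINARY_OP - → 4 - 10 = -6. Stack: [-6]
STORE_FAST x → x=-6. Stack: []
LOAD_CONST → push 1. Stack: [1]
LOAD_FAST a → push 25. Stack: [1, 25]
BINARY_OP - → 1 - 25 = -24. Stack: [-24]
LOAD_FAST r → push 27. Stack: [-24, 27]
BINARY_OP % → -24 % 27 = 3. Stack: [3]
STORE_FAST k → k=3. Stack: []
LOAD_FAST x → push -6. Stack: [-6]
RETURN_VALUE → return -6.

-6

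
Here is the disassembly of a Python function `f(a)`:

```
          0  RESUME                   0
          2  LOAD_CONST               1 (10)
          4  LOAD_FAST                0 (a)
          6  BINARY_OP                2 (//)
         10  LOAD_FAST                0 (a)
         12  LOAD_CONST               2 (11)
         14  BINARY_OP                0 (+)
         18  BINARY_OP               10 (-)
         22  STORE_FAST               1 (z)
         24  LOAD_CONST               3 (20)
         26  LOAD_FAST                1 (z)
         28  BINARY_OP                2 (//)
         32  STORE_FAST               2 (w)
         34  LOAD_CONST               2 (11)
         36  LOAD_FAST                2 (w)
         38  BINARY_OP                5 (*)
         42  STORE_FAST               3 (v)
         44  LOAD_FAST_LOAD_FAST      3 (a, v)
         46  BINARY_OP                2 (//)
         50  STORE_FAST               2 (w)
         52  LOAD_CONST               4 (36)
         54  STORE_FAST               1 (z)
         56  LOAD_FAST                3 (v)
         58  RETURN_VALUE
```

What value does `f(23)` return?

LOAD_CONST → push 10. Stack: [10]
LOAD_FAST a → push 23. Stack: [10, 23]
BINARY_OP // → 10 // 23 = 0. Stack: [0]
LOAD_FAST a → push 23. Stack: [0, 23]
LOAD_CONST → push 11. Stack: [0, 23, 11]
BINARY_OP + → 23 + 11 = 34. Stack: [0, 34]
BINARY_OP - → 0 - 34 = -34. Stack: [-34]
STORE_FAST z → z=-34. Stack: []
LOAD_CONST → push 20. Stack: [20]
LOAD_FAST z → push -34. Stack: [20, -34]
BINARY_OP // → 20 // -34 = -1. Stack: [-1]
STORE_FAST w → w=-1. Stack: []
LOAD_CONST → push 11. Stack: [11]
LOAD_FAST w → push -1. Stack: [11, -1]
BINARY_OP * → 11 * -1 = -11. Stack: [-11]
STORE_FAST v → v=-11. Stack: []
LOAD_FAST_LOAD_FAST a,v → push 23,-11. Stack: [23, -11]
BINARY_OP // → 23 // -11 = -3. Stack: [-3]
STORE_FAST w → w=-3. Stack: []
LOAD_CONST → push 36. Stack: [36]
STORE_FAST z → z=36. Stack: []
LOAD_FAST v → push -11. Stack: [-11]
RETURN_VALUE → return -11.

-11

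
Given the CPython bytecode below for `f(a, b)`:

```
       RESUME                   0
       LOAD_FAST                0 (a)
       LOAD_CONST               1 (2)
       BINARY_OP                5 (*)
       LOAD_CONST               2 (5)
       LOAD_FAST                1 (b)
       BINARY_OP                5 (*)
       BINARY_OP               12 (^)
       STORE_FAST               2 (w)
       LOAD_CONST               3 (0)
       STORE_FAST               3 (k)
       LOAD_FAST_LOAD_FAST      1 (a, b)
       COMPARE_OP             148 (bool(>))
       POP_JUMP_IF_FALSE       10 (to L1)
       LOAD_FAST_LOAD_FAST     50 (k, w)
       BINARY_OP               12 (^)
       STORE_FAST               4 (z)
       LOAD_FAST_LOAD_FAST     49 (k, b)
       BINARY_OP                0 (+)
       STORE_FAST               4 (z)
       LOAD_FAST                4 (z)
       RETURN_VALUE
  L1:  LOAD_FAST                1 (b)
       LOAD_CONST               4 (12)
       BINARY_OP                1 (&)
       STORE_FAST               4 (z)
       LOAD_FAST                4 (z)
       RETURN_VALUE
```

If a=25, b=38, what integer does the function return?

4

LOAD_FAST a → push 25. Stack: [25]
LOAD_CONST → push 2. Stack: [25, 2]
BINARY_OP * → 25 * 2 = 50. Stack: [50]
LOAD_CONST → push 5. Stack: [50, 5]
LOAD_FAST b → push 38. Stack: [50, 5, 38]
BINARY_OP * → 5 * 38 = 190. Stack: [50, 190]
BINARY_OP ^ → 50 ^ 190 = 140. Stack: [140]
STORE_FAST w → w=140. Stack: []
LOAD_CONST → push 0. Stack: [0]
STORE_FAST k → k=0. Stack: []
LOAD_FAST_LOAD_FAST a,b → push 25,38. Stack: [25, 38]
COMPARE_OP bool(>) → 25 vs 38 = False. Stack: [False]
POP_JUMP_IF_FALSE → pop False; jump. Stack: []
LOAD_FAST b → push 38. Stack: [38]
LOAD_CONST → push 12. Stack: [38, 12]
BINARY_OP & → 38 & 12 = 4. Stack: [4]
STORE_FAST z → z=4. Stack: []
LOAD_FAST z → push 4. Stack: [4]
RETURN_VALUE → return 4.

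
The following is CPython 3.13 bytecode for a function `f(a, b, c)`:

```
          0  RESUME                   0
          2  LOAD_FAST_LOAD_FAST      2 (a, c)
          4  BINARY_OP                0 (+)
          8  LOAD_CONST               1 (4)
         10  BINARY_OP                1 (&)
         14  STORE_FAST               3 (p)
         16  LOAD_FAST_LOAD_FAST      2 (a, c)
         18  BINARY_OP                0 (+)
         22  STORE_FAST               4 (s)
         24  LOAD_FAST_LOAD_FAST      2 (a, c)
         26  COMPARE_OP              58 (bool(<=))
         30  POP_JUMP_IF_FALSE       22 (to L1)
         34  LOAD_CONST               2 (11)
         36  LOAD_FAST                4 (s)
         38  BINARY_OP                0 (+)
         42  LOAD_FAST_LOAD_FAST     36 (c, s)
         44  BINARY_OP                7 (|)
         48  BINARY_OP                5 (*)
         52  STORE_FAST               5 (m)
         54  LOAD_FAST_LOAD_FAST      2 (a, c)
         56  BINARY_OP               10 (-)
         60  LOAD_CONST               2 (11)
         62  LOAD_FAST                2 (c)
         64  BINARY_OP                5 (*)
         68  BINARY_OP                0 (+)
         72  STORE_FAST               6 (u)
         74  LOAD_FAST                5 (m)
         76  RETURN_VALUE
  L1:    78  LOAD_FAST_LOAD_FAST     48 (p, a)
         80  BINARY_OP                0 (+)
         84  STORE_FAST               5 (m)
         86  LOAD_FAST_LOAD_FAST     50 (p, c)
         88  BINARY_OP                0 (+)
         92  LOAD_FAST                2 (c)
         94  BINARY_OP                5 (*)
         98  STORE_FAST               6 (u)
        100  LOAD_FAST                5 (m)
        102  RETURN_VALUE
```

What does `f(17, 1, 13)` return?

21

LOAD_FAST_LOAD_FAST a,c → push 17,13. Stack: [17, 13]
BINARY_OP + → 17 + 13 = 30. Stack: [30]
LOAD_CONST → push 4. Stack: [30, 4]
BINARY_OP & → 30 & 4 = 4. Stack: [4]
STORE_FAST p → p=4. Stack: []
LOAD_FAST_LOAD_FAST a,c → push 17,13. Stack: [17, 13]
BINARY_OP + → 17 + 13 = 30. Stack: [30]
STORE_FAST s → s=30. Stack: []
LOAD_FAST_LOAD_FAST a,c → push 17,13. Stack: [17, 13]
COMPARE_OP bool(<=) → 17 vs 13 = False. Stack: [False]
POP_JUMP_IF_FALSE → pop False; jump. Stack: []
LOAD_FAST_LOAD_FAST p,a → push 4,17. Stack: [4, 17]
BINARY_OP + → 4 + 17 = 21. Stack: [21]
STORE_FAST m → m=21. Stack: []
LOAD_FAST_LOAD_FAST p,c → push 4,13. Stack: [4, 13]
BINARY_OP + → 4 + 13 = 17. Stack: [17]
LOAD_FAST c → push 13. Stack: [17, 13]
BINARY_OP * → 17 * 13 = 221. Stack: [221]
STORE_FAST u → u=221. Stack: []
LOAD_FAST m → push 21. Stack: [21]
RETURN_VALUE → return 21.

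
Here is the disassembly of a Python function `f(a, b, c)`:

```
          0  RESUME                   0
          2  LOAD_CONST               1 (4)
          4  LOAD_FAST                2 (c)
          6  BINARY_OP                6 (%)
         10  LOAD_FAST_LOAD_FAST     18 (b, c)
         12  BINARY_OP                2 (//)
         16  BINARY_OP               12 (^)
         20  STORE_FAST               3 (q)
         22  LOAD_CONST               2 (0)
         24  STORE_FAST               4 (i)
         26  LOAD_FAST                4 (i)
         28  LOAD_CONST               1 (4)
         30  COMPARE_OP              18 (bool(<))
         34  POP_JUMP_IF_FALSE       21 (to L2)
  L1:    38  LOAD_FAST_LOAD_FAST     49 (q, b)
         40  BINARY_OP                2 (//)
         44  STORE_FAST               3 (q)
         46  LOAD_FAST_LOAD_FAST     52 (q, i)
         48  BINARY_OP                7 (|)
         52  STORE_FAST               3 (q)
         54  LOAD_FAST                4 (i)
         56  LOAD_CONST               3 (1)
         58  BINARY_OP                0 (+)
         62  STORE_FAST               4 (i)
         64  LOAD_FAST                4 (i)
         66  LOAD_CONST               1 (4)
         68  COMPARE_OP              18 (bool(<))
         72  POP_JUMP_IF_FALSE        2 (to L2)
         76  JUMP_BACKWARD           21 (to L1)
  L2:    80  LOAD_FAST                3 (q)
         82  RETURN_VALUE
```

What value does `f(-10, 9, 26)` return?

3

LOAD_CONST → push 4
LOAD_FAST c → push 26
BINARY_OP % → 4 % 26 = 4
LOAD_FAST_LOAD_FAST b,c → push 9,26
BINARY_OP // → 9 // 26 = 0
BINARY_OP ^ → 4 ^ 0 = 4
STORE_FAST q → q=4
LOAD_CONST → push 0
STORE_FAST i → i=0
LOAD_FAST i → push 0
LOAD_CONST → push 4
COMPARE_OP bool(<) → 0 vs 4 = True
POP_JUMP_IF_FALSE → pop True; no jump
LOAD_FAST_LOAD_FAST q,b → push 4,9
BINARY_OP // → 4 // 9 = 0
STORE_FAST q → q=0
LOAD_FAST_LOAD_FAST q,i → push 0,0
BINARY_OP | → 0 | 0 = 0
STORE_FAST q → q=0
LOAD_FAST i → push 0
LOAD_CONST → push 1
BINARY_OP + → 0 + 1 = 1
STORE_FAST i → i=1
LOAD_FAST i → push 1
LOAD_CONST → push 4
COMPARE_OP bool(<) → 1 vs 4 = True
POP_JUMP_IF_FALSE → pop True; no jump
LOAD_FAST_LOAD_FAST q,b → push 0,9
BINARY_OP // → 0 // 9 = 0
STORE_FAST q → q=0
LOAD_FAST_LOAD_FAST q,i → push 0,1
BINARY_OP | → 0 | 1 = 1
STORE_FAST q → q=1
LOAD_FAST i → push 1
LOAD_CONST → push 1
BINARY_OP + → 1 + 1 = 2
STORE_FAST i → i=2
LOAD_FAST i → push 2
LOAD_CONST → push 4
COMPARE_OP bool(<) → 2 vs 4 = True
POP_JUMP_IF_FALSE → pop True; no jump
LOAD_FAST_LOAD_FAST q,b → push 1,9
BINARY_OP // → 1 // 9 = 0
STORE_FAST q → q=0
LOAD_FAST_LOAD_FAST q,i → push 0,2
BINARY_OP | → 0 | 2 = 2
STORE_FAST q → q=2
LOAD_FAST i → push 2
LOAD_CONST → push 1
BINARY_OP + → 2 + 1 = 3
STORE_FAST i → i=3
LOAD_FAST i → push 3
LOAD_CONST → push 4
COMPARE_OP bool(<) → 3 vs 4 = True
POP_JUMP_IF_FALSE → pop True; no jump
LOAD_FAST_LOAD_FAST q,b → push 2,9
BINARY_OP // → 2 // 9 = 0
STORE_FAST q → q=0
LOAD_FAST_LOAD_FAST q,i → push 0,3
BINARY_OP | → 0 | 3 = 3
STORE_FAST q → q=3
LOAD_FAST i → push 3
LOAD_CONST → push 1
BINARY_OP + → 3 + 1 = 4
STORE_FAST i → i=4
LOAD_FAST i → push 4
LOAD_CONST → push 4
COMPARE_OP bool(<) → 4 vs 4 = False
POP_JUMP_IF_FALSE → pop False; jump
LOAD_FAST q → push 3
RETURN_VALUE → return 3.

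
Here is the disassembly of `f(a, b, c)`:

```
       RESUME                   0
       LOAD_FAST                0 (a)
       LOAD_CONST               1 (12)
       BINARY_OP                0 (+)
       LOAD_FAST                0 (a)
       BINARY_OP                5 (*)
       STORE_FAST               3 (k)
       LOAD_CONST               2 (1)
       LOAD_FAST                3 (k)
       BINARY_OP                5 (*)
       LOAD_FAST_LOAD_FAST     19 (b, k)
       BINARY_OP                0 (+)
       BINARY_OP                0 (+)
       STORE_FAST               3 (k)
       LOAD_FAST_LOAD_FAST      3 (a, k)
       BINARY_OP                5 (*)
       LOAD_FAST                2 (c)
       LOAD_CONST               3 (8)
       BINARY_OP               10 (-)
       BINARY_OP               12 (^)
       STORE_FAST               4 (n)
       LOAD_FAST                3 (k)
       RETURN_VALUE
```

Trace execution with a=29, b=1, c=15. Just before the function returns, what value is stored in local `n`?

68984

LOAD_FAST a → push 29. Stack: [29]
LOAD_CONST → push 12. Stack: [29, 12]
BINARY_OP + → 29 + 12 = 41. Stack: [41]
LOAD_FAST a → push 29. Stack: [41, 29]
BINARY_OP * → 41 * 29 = 1189. Stack: [1189]
STORE_FAST k → k=1189. Stack: []
LOAD_CONST → push 1. Stack: [1]
LOAD_FAST k → push 1189. Stack: [1, 1189]
BINARY_OP * → 1 * 1189 = 1189. Stack: [1189]
LOAD_FAST_LOAD_FAST b,k → push 1,1189. Stack: [1189, 1, 1189]
BINARY_OP + → 1 + 1189 = 1190. Stack: [1189, 1190]
BINARY_OP + → 1189 + 1190 = 2379. Stack: [2379]
STORE_FAST k → k=2379. Stack: []
LOAD_FAST_LOAD_FAST a,k → push 29,2379. Stack: [29, 2379]
BINARY_OP * → 29 * 2379 = 68991. Stack: [68991]
LOAD_FAST c → push 15. Stack: [68991, 15]
LOAD_CONST → push 8. Stack: [68991, 15, 8]
BINARY_OP - → 15 - 8 = 7. Stack: [68991, 7]
BINARY_OP ^ → 68991 ^ 7 = 68984. Stack: [68984]
STORE_FAST n → n=68984. Stack: []
LOAD_FAST k → push 2379. Stack: [2379]
RETURN_VALUE → return 2379.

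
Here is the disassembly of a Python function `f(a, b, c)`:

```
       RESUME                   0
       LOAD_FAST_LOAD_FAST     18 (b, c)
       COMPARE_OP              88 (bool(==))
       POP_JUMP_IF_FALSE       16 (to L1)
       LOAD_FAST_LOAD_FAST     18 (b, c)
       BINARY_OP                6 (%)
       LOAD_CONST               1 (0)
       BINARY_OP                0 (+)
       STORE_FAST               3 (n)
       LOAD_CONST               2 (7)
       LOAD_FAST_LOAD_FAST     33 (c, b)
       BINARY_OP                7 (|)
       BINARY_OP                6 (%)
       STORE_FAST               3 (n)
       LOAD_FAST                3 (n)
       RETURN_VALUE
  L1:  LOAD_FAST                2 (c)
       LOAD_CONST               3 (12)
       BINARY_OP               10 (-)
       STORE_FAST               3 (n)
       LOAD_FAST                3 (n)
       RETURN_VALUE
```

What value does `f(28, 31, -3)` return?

LOAD_FAST_LOAD_FAST b,c → push 31,-3. Stack: [31, -3]
COMPARE_OP bool(==) → 31 vs -3 = False. Stack: [False]
POP_JUMP_IF_FALSE → pop False; jump. Stack: []
LOAD_FAST c → push -3. Stack: [-3]
LOAD_CONST → push 12. Stack: [-3, 12]
BINARY_OP - → -3 - 12 = -15. Stack: [-15]
STORE_FAST n → n=-15. Stack: []
LOAD_FAST n → push -15. Stack: [-15]
RETURN_VALUE → return -15.

-15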